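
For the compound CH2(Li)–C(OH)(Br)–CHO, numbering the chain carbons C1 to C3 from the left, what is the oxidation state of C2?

C2 has one bond to C (0), one bond to C (0), one bond to O (+1), one bond to Br (+1).
Oxidation state = 0 + 0 + 1 + 1 = +2.

+2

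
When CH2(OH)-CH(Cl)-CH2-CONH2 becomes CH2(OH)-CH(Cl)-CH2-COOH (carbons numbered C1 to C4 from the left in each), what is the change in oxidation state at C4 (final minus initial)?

0

Before: C4 has 1 bond to C, 2 bonds to O, 1 bond to N → oxidation state +3.
After: C4 has 1 bond to C, 3 bonds to O → oxidation state +3.
Δ = +3 − (+3) = 0, so no net redox change at C4.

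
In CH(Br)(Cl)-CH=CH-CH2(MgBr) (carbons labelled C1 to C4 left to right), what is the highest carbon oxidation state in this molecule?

Count +1 for every bond to an atom more electronegative than carbon and −1 for every bond to one less electronegative; C–C bonds are 0. Tallying each carbon:
C1: 1C, 1H, 1Cl, 1Br → 0 − 1 + 1 + 1 = +1
C2: 3C, 1H → 0 − 1 = -1
C3: 3C, 1H → 0 − 1 = -1
C4: 1C, 2H, 1Mg → 0 − 2 − 1 = -3
The highest value is +1.

+1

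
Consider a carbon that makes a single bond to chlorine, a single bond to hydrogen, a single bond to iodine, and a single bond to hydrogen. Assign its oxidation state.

Assign +1 per bond to O/N/halogen, −1 per bond to H or an electropositive element, and 0 per bond to carbon.
The carbon has one bond to H (-1), one bond to H (-1), one bond to I (+1), one bond to Cl (+1).
Oxidation state = -1 − 1 + 1 + 1 = 0.

0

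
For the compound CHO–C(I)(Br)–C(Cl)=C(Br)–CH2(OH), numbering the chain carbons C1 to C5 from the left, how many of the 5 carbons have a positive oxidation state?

4

Tallying each carbon's bonds:
C1: 1C, 1H, 2O → 0 − 1 + 2 = +1
C2: 2C, 1Br, 1I → 0 + 1 + 1 = +2
C3: 3C, 1Cl → 0 + 1 = +1
C4: 3C, 1Br → 0 + 1 = +1
C5: 1C, 2H, 1O → 0 − 2 + 1 = -1
4 carbons (C1, C2, C3, C4) meet the condition.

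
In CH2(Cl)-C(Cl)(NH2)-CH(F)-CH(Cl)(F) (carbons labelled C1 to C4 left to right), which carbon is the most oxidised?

Count +1 for every bond to an atom more electronegative than carbon and −1 for every bond to one less electronegative; C–C bonds are 0. Tallying each carbon:
C1: 1C, 2H, 1Cl → 0 − 2 + 1 = -1
C2: 2C, 1N, 1Cl → 0 + 1 + 1 = +2
C3: 2C, 1H, 1F → 0 − 1 + 1 = 0
C4: 1C, 1H, 1F, 1Cl → 0 − 1 + 1 + 1 = +1
The most oxidised carbon is C2 at +2.

C2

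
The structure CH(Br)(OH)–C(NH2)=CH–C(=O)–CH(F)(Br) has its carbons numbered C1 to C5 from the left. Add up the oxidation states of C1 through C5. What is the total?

Tallying each carbon's bonds:
C1: 1C, 1H, 1O, 1Br → 0 − 1 + 1 + 1 = +1
C2: 3C, 1N → 0 + 1 = +1
C3: 3C, 1H → 0 − 1 = -1
C4: 2C, 2O → 0 + 2 = +2
C5: 1C, 1H, 1F, 1Br → 0 − 1 + 1 + 1 = +1
Sum = +1 + 1 − 1 + 2 + 1 = +4.

+4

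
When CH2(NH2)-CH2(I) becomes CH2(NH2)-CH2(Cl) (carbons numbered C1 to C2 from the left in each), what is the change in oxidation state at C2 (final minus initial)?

Before: C2 has 1 bond to C, 2 bonds to H, 1 bond to I → oxidation state -1.
After: C2 has 1 bond to C, 2 bonds to H, 1 bond to Cl → oxidation state -1.
Δ = -1 − (-1) = 0, so no net redox change at C2.

0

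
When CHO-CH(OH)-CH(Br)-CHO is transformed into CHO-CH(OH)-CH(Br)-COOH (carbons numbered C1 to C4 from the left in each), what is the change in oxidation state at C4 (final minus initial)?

+2

Before: C4 has 1 bond to C, 1 bond to H, 2 bonds to O → oxidation state +1.
After: C4 has 1 bond to C, 3 bonds to O → oxidation state +3.
Δ = +3 − (+1) = +2, so this is an oxidation at C4.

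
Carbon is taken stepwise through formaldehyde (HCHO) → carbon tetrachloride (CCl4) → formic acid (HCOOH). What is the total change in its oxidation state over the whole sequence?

+2

Carbon oxidation states along the series — formaldehyde: 0, carbon tetrachloride: +4, formic acid: +2.
Net change = +2 − (0) = +2.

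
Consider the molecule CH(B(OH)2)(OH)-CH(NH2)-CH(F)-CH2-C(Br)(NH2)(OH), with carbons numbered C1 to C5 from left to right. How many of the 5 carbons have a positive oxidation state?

1

Tallying each carbon's bonds:
C1: 1C, 1H, 1O, 1B → 0 − 1 + 1 − 1 = -1
C2: 2C, 1H, 1N → 0 − 1 + 1 = 0
C3: 2C, 1H, 1F → 0 − 1 + 1 = 0
C4: 2C, 2H → 0 − 2 = -2
C5: 1C, 1O, 1N, 1Br → 0 + 1 + 1 + 1 = +3
1 carbon (C5) meets the condition.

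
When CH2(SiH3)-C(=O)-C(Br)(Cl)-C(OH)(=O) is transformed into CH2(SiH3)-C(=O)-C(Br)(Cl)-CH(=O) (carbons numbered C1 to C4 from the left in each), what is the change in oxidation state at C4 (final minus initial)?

Before: C4 has 1 bond to C, 3 bonds to O → oxidation state +3.
After: C4 has 1 bond to C, 1 bond to H, 2 bonds to O → oxidation state +1.
Δ = +1 − (+3) = -2, so this is a reduction at C4.

-2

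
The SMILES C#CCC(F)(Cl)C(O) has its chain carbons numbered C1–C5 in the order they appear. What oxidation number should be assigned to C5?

-1

C5 has one bond to C (0), one bond to O (+1), one bond to H (-1), one bond to H (-1).
Oxidation state = 0 + 1 − 1 − 1 = -1.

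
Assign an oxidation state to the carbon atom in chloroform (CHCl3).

Bonds to more-electronegative neighbours contribute +1 each, bonds to H or metals contribute −1 each, and C–C bonds contribute 0.
The carbon has one bond to H (-1), one bond to Cl (+1), one bond to Cl (+1), one bond to Cl (+1).
Oxidation state = -1 + 1 + 1 + 1 = +2.

+2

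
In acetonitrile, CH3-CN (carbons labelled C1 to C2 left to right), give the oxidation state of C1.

Bonds to more-electronegative neighbours contribute +1 each, bonds to H or metals contribute −1 each, and C–C bonds contribute 0.
C1 has one bond to H (-1), one bond to H (-1), one bond to H (-1), one bond to C (0).
Oxidation state = -1 − 1 − 1 + 0 = -3.

-3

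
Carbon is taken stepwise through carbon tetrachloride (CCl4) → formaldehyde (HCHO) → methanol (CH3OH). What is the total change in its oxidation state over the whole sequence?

Carbon oxidation states along the series — carbon tetrachloride: +4, formaldehyde: 0, methanol: -2.
Net change = -2 − (+4) = -6.

-6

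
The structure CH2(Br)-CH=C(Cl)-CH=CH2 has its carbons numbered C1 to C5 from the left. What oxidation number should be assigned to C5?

-2

C5 has a double bond to C (2×0 = 0), one bond to H (-1), one bond to H (-1).
Oxidation state = 0 − 1 − 1 = -2.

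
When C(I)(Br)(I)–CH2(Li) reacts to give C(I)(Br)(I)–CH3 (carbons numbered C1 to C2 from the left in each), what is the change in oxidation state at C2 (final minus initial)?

Before: C2 has 1 bond to C, 2 bonds to H, 1 bond to Li → oxidation state -3.
After: C2 has 1 bond to C, 3 bonds to H → oxidation state -3.
Δ = -3 − (-3) = 0, so no net redox change at C2.

0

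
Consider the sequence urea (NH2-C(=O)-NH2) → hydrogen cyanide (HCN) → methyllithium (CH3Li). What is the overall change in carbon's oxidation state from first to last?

Carbon oxidation states along the series — urea: +4, hydrogen cyanide: +2, methyllithium: -4.
Net change = -4 − (+4) = -8.

-8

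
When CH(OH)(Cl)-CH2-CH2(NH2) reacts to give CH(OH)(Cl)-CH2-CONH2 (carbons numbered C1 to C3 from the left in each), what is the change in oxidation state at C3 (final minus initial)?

+4

Before: C3 has 1 bond to C, 2 bonds to H, 1 bond to N → oxidation state -1.
After: C3 has 1 bond to C, 2 bonds to O, 1 bond to N → oxidation state +3.
Δ = +3 − (-1) = +4, so this is an oxidation at C3.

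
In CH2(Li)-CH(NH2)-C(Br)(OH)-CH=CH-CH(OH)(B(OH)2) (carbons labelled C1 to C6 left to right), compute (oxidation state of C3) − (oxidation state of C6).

+3

C3: 2C, 1O, 1Br → 0 + 1 + 1 = +2
C6: 1C, 1H, 1O, 1B → 0 − 1 + 1 − 1 = -1
Difference: +2 − (-1) = +3.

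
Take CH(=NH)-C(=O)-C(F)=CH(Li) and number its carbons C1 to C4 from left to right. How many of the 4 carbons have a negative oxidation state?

Tallying each carbon's bonds:
C1: 1C, 1H, 2N → 0 − 1 + 2 = +1
C2: 2C, 2O → 0 + 2 = +2
C3: 3C, 1F → 0 + 1 = +1
C4: 2C, 1H, 1Li → 0 − 1 − 1 = -2
1 carbon (C4) meets the condition.

1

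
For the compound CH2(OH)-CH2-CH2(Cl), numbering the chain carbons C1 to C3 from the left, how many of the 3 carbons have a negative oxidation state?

Bonds to more-electronegative neighbours contribute +1 each, bonds to H or metals contribute −1 each, and C–C bonds contribute 0. Tallying each carbon:
C1: 1C, 2H, 1O → 0 − 2 + 1 = -1
C2: 2C, 2H → 0 − 2 = -2
C3: 1C, 2H, 1Cl → 0 − 2 + 1 = -1
3 carbons (C1, C2, C3) meet the condition.

3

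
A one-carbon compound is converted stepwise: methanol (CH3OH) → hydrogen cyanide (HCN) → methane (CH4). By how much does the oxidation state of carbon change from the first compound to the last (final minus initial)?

Carbon oxidation states along the series — methanol: -2, hydrogen cyanide: +2, methane: -4.
Net change = -4 − (-2) = -2.

-2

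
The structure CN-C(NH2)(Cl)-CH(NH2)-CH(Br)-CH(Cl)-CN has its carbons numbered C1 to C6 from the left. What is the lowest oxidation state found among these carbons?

Assign +1 per bond to O/N/halogen, −1 per bond to H or an electropositive element, and 0 per bond to carbon. Tallying each carbon:
C1: 1C, 3N → 0 + 3 = +3
C2: 2C, 1N, 1Cl → 0 + 1 + 1 = +2
C3: 2C, 1H, 1N → 0 − 1 + 1 = 0
C4: 2C, 1H, 1Br → 0 − 1 + 1 = 0
C5: 2C, 1H, 1Cl → 0 − 1 + 1 = 0
C6: 1C, 3N → 0 + 3 = +3
The lowest value is 0.

0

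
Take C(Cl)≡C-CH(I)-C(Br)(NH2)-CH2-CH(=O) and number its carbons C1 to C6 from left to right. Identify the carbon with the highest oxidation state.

Each bond to a more electronegative atom (O, N, halogen) counts +1, each bond to a less electronegative atom (H, metal, B, Si) counts −1, and each C–C bond counts 0. Tallying each carbon:
C1: 3C, 1Cl → 0 + 1 = +1
C2: 4C → 0 = 0
C3: 2C, 1H, 1I → 0 − 1 + 1 = 0
C4: 2C, 1N, 1Br → 0 + 1 + 1 = +2
C5: 2C, 2H → 0 − 2 = -2
C6: 1C, 1H, 2O → 0 − 1 + 2 = +1
The most oxidised carbon is C4 at +2.

C4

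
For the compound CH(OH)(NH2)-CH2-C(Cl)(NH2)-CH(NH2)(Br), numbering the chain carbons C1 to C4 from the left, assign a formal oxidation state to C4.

+1

C4 has one bond to C (0), one bond to H (-1), one bond to N (+1), one bond to Br (+1).
Oxidation state = 0 − 1 + 1 + 1 = +1.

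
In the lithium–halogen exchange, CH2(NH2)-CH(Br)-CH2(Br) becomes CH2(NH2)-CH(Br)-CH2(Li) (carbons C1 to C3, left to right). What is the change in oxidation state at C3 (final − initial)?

Before: C3 has 1 bond to C, 2 bonds to H, 1 bond to Br → oxidation state -1.
After: C3 has 1 bond to C, 2 bonds to H, 1 bond to Li → oxidation state -3.
Δ = -3 − (-1) = -2, so this is a reduction at C3.

-2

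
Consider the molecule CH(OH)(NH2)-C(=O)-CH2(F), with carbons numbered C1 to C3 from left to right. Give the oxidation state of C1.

+1

Count +1 for every bond to an atom more electronegative than carbon and −1 for every bond to one less electronegative; C–C bonds are 0.
C1 has one bond to C (0), one bond to O (+1), one bond to N (+1), one bond to H (-1).
Oxidation state = 0 + 1 + 1 − 1 = +1.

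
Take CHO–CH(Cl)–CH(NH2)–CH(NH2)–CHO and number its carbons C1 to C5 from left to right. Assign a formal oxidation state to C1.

+1

Count +1 for every bond to an atom more electronegative than carbon and −1 for every bond to one less electronegative; C–C bonds are 0.
C1 has one bond to C (0), a double bond to O (2×+1 = +2), one bond to H (-1).
Oxidation state = 0 + 2 − 1 = +1.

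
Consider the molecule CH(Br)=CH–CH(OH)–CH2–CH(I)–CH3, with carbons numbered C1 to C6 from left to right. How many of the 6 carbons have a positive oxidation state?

Tallying each carbon's bonds:
C1: 2C, 1H, 1Br → 0 − 1 + 1 = 0
C2: 3C, 1H → 0 − 1 = -1
C3: 2C, 1H, 1O → 0 − 1 + 1 = 0
C4: 2C, 2H → 0 − 2 = -2
C5: 2C, 1H, 1I → 0 − 1 + 1 = 0
C6: 1C, 3H → 0 − 3 = -3
0 carbons meet the condition.

0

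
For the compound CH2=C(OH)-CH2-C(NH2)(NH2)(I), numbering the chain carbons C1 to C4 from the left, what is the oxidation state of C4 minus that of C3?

+5

C4: 1C, 2N, 1I → 0 + 2 + 1 = +3
C3: 2C, 2H → 0 − 2 = -2
Difference: +3 − (-2) = +5.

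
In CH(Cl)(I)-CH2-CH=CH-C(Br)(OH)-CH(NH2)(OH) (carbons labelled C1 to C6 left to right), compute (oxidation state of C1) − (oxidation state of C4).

+2

C1: 1C, 1H, 1Cl, 1I → 0 − 1 + 1 + 1 = +1
C4: 3C, 1H → 0 − 1 = -1
Difference: +1 − (-1) = +2.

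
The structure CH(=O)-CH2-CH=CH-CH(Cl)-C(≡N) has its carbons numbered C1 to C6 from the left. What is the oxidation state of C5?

C5 has one bond to C (0), one bond to C (0), one bond to H (-1), one bond to Cl (+1).
Oxidation state = 0 + 0 − 1 + 1 = 0.

0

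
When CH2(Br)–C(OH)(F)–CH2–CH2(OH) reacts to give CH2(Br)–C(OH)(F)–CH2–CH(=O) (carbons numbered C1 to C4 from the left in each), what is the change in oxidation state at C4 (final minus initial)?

Before: C4 has 1 bond to C, 2 bonds to H, 1 bond to O → oxidation state -1.
After: C4 has 1 bond to C, 1 bond to H, 2 bonds to O → oxidation state +1.
Δ = +1 − (-1) = +2, so this is an oxidation at C4.

+2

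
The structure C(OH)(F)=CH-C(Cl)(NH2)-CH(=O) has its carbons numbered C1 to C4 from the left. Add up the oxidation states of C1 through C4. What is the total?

Assign +1 per bond to O/N/halogen, −1 per bond to H or an electropositive element, and 0 per bond to carbon. Tallying each carbon:
C1: 2C, 1O, 1F → 0 + 1 + 1 = +2
C2: 3C, 1H → 0 − 1 = -1
C3: 2C, 1N, 1Cl → 0 + 1 + 1 = +2
C4: 1C, 1H, 2O → 0 − 1 + 2 = +1
Sum = +2 − 1 + 2 + 1 = +4.

+4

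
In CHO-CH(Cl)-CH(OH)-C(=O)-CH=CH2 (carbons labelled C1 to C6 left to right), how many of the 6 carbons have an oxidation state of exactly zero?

2

Tallying each carbon's bonds:
C1: 1C, 1H, 2O → 0 − 1 + 2 = +1
C2: 2C, 1H, 1Cl → 0 − 1 + 1 = 0
C3: 2C, 1H, 1O → 0 − 1 + 1 = 0
C4: 2C, 2O → 0 + 2 = +2
C5: 3C, 1H → 0 − 1 = -1
C6: 2C, 2H → 0 − 2 = -2
2 carbons (C2, C3) meet the condition.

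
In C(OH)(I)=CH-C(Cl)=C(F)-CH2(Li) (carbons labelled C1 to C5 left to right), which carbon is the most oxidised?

Tallying each carbon's bonds:
C1: 2C, 1O, 1I → 0 + 1 + 1 = +2
C2: 3C, 1H → 0 − 1 = -1
C3: 3C, 1Cl → 0 + 1 = +1
C4: 3C, 1F → 0 + 1 = +1
C5: 1C, 2H, 1Li → 0 − 2 − 1 = -3
The most oxidised carbon is C1 at +2.

C1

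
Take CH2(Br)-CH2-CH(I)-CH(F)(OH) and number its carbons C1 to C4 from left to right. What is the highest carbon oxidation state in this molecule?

Each bond to a more electronegative atom (O, N, halogen) counts +1, each bond to a less electronegative atom (H, metal, B, Si) counts −1, and each C–C bond counts 0. Tallying each carbon:
C1: 1C, 2H, 1Br → 0 − 2 + 1 = -1
C2: 2C, 2H → 0 − 2 = -2
C3: 2C, 1H, 1I → 0 − 1 + 1 = 0
C4: 1C, 1H, 1O, 1F → 0 − 1 + 1 + 1 = +1
The highest value is +1.

+1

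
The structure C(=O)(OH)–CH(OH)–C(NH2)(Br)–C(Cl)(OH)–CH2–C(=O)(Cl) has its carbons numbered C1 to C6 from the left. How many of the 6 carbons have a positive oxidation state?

4

Tallying each carbon's bonds:
C1: 1C, 3O → 0 + 3 = +3
C2: 2C, 1H, 1O → 0 − 1 + 1 = 0
C3: 2C, 1N, 1Br → 0 + 1 + 1 = +2
C4: 2C, 1O, 1Cl → 0 + 1 + 1 = +2
C5: 2C, 2H → 0 − 2 = -2
C6: 1C, 2O, 1Cl → 0 + 2 + 1 = +3
4 carbons (C1, C3, C4, C6) meet the condition.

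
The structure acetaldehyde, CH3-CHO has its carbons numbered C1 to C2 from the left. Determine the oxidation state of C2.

+1

C2 has one bond to H (-1), a double bond to O (2×+1 = +2), one bond to C (0).
Oxidation state = -1 + 2 + 0 = +1.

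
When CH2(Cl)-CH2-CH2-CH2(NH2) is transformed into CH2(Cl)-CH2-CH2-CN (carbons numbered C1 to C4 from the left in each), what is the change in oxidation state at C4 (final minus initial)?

Before: C4 has 1 bond to C, 2 bonds to H, 1 bond to N → oxidation state -1.
After: C4 has 1 bond to C, 3 bonds to N → oxidation state +3.
Δ = +3 − (-1) = +4, so this is an oxidation at C4.

+4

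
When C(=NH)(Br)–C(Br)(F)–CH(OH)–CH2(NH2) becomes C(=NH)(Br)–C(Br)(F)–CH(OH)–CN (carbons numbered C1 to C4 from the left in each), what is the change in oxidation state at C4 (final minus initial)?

+4

Before: C4 has 1 bond to C, 2 bonds to H, 1 bond to N → oxidation state -1.
After: C4 has 1 bond to C, 3 bonds to N → oxidation state +3.
Δ = +3 − (-1) = +4, so this is an oxidation at C4.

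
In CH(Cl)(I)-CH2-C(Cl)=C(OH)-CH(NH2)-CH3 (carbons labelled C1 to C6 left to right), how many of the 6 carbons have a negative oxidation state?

2

Count +1 for every bond to an atom more electronegative than carbon and −1 for every bond to one less electronegative; C–C bonds are 0. Tallying each carbon:
C1: 1C, 1H, 1Cl, 1I → 0 − 1 + 1 + 1 = +1
C2: 2C, 2H → 0 − 2 = -2
C3: 3C, 1Cl → 0 + 1 = +1
C4: 3C, 1O → 0 + 1 = +1
C5: 2C, 1H, 1N → 0 − 1 + 1 = 0
C6: 1C, 3H → 0 − 3 = -3
2 carbons (C2, C6) meet the condition.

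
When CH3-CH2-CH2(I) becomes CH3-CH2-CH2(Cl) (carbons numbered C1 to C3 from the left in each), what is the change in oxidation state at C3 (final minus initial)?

0

Before: C3 has 1 bond to C, 2 bonds to H, 1 bond to I → oxidation state -1.
After: C3 has 1 bond to C, 2 bonds to H, 1 bond to Cl → oxidation state -1.
Δ = -1 − (-1) = 0, so no net redox change at C3.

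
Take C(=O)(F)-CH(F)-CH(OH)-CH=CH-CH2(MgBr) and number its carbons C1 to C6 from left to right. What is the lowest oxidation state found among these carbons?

Tallying each carbon's bonds:
C1: 1C, 2O, 1F → 0 + 2 + 1 = +3
C2: 2C, 1H, 1F → 0 − 1 + 1 = 0
C3: 2C, 1H, 1O → 0 − 1 + 1 = 0
C4: 3C, 1H → 0 − 1 = -1
C5: 3C, 1H → 0 − 1 = -1
C6: 1C, 2H, 1Mg → 0 − 2 − 1 = -3
The lowest value is -3.

-3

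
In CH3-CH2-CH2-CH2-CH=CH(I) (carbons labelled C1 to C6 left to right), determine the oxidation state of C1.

Bonds to more-electronegative neighbours contribute +1 each, bonds to H or metals contribute −1 each, and C–C bonds contribute 0.
C1 has one bond to C (0), one bond to H (-1), one bond to H (-1), one bond to H (-1).
Oxidation state = 0 − 1 − 1 − 1 = -3.

-3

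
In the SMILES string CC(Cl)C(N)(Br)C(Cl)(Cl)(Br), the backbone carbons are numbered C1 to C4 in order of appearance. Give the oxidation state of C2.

0

Each bond to a more electronegative atom (O, N, halogen) counts +1, each bond to a less electronegative atom (H, metal, B, Si) counts −1, and each C–C bond counts 0.
C2 has one bond to C (0), one bond to C (0), one bond to Cl (+1), one bond to H (-1).
Oxidation state = 0 + 0 + 1 − 1 = 0.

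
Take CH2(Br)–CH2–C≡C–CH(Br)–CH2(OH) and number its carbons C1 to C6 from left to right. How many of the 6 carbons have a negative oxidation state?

3

Tallying each carbon's bonds:
C1: 1C, 2H, 1Br → 0 − 2 + 1 = -1
C2: 2C, 2H → 0 − 2 = -2
C3: 4C → 0 = 0
C4: 4C → 0 = 0
C5: 2C, 1H, 1Br → 0 − 1 + 1 = 0
C6: 1C, 2H, 1O → 0 − 2 + 1 = -1
3 carbons (C1, C2, C6) meet the condition.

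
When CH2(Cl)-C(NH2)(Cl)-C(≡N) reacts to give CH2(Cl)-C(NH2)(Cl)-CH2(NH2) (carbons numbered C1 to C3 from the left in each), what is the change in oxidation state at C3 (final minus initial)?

Before: C3 has 1 bond to C, 3 bonds to N → oxidation state +3.
After: C3 has 1 bond to C, 2 bonds to H, 1 bond to N → oxidation state -1.
Δ = -1 − (+3) = -4, so this is a reduction at C3.

-4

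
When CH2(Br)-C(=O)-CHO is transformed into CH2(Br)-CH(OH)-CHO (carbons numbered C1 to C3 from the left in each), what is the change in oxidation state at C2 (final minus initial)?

Before: C2 has 2 bonds to C, 2 bonds to O → oxidation state +2.
After: C2 has 2 bonds to C, 1 bond to H, 1 bond to O → oxidation state 0.
Δ = 0 − (+2) = -2, so this is a reduction at C2.

-2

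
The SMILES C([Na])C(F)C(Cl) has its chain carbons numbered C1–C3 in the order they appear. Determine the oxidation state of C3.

-1

C3 has one bond to C (0), one bond to H (-1), one bond to Cl (+1), one bond to H (-1).
Oxidation state = 0 − 1 + 1 − 1 = -1.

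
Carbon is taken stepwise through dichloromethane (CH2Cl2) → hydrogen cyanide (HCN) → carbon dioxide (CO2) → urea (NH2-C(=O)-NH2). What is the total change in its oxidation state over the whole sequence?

Carbon oxidation states along the series — dichloromethane: 0, hydrogen cyanide: +2, carbon dioxide: +4, urea: +4.
Net change = +4 − (0) = +4.

+4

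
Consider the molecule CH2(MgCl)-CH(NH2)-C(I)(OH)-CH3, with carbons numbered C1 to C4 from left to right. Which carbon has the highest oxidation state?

C3

Tallying each carbon's bonds:
C1: 1C, 2H, 1Mg → 0 − 2 − 1 = -3
C2: 2C, 1H, 1N → 0 − 1 + 1 = 0
C3: 2C, 1O, 1I → 0 + 1 + 1 = +2
C4: 1C, 3H → 0 − 3 = -3
The most oxidised carbon is C3 at +2.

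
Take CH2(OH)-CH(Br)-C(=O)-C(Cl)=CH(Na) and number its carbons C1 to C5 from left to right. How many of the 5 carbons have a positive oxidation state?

2

Tallying each carbon's bonds:
C1: 1C, 2H, 1O → 0 − 2 + 1 = -1
C2: 2C, 1H, 1Br → 0 − 1 + 1 = 0
C3: 2C, 2O → 0 + 2 = +2
C4: 3C, 1Cl → 0 + 1 = +1
C5: 2C, 1H, 1Na → 0 − 1 − 1 = -2
2 carbons (C3, C4) meet the condition.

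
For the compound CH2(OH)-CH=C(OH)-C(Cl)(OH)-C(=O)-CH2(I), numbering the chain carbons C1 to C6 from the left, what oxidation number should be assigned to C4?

C4 has one bond to C (0), one bond to C (0), one bond to Cl (+1), one bond to O (+1).
Oxidation state = 0 + 0 + 1 + 1 = +2.

+2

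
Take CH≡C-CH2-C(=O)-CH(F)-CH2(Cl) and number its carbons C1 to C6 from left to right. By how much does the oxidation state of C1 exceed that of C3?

+1

C1: 3C, 1H → 0 − 1 = -1
C3: 2C, 2H → 0 − 2 = -2
Difference: -1 − (-2) = +1.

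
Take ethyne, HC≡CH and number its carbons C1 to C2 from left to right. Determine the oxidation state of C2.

Assign +1 per bond to O/N/halogen, −1 per bond to H or an electropositive element, and 0 per bond to carbon.
C2 has one bond to H (-1), a triple bond to C (3×0 = 0).
Oxidation state = -1 + 0 = -1.

-1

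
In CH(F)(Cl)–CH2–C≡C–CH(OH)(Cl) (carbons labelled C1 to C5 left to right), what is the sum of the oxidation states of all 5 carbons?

Tallying each carbon's bonds:
C1: 1C, 1H, 1F, 1Cl → 0 − 1 + 1 + 1 = +1
C2: 2C, 2H → 0 − 2 = -2
C3: 4C → 0 = 0
C4: 4C → 0 = 0
C5: 1C, 1H, 1O, 1Cl → 0 − 1 + 1 + 1 = +1
Sum = +1 − 2 + 0 + 0 + 1 = 0.

0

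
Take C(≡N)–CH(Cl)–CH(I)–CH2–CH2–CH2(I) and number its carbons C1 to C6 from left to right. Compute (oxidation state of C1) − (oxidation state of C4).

C1: 1C, 3N → 0 + 3 = +3
C4: 2C, 2H → 0 − 2 = -2
Difference: +3 − (-2) = +5.

+5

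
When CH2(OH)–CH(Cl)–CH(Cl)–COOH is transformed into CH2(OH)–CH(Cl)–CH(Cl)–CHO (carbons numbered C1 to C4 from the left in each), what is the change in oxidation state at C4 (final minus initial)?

Before: C4 has 1 bond to C, 3 bonds to O → oxidation state +3.
After: C4 has 1 bond to C, 1 bond to H, 2 bonds to O → oxidation state +1.
Δ = +1 − (+3) = -2, so this is a reduction at C4.

-2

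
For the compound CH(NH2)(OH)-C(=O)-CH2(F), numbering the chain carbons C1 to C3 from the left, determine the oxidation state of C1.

+1

C1 has one bond to C (0), one bond to H (-1), one bond to N (+1), one bond to O (+1).
Oxidation state = 0 − 1 + 1 + 1 = +1.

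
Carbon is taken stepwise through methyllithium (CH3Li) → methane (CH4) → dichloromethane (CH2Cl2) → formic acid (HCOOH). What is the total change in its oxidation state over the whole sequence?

+6

Carbon oxidation states along the series — methyllithium: -4, methane: -4, dichloromethane: 0, formic acid: +2.
Net change = +2 − (-4) = +6.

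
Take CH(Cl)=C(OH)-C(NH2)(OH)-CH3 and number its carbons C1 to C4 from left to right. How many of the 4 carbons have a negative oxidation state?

Count +1 for every bond to an atom more electronegative than carbon and −1 for every bond to one less electronegative; C–C bonds are 0. Tallying each carbon:
C1: 2C, 1H, 1Cl → 0 − 1 + 1 = 0
C2: 3C, 1O → 0 + 1 = +1
C3: 2C, 1O, 1N → 0 + 1 + 1 = +2
C4: 1C, 3H → 0 − 3 = -3
1 carbon (C4) meets the condition.

1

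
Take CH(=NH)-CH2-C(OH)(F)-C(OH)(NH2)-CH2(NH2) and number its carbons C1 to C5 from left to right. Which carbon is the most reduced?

C2

Assign +1 per bond to O/N/halogen, −1 per bond to H or an electropositive element, and 0 per bond to carbon. Tallying each carbon:
C1: 1C, 1H, 2N → 0 − 1 + 2 = +1
C2: 2C, 2H → 0 − 2 = -2
C3: 2C, 1O, 1F → 0 + 1 + 1 = +2
C4: 2C, 1O, 1N → 0 + 1 + 1 = +2
C5: 1C, 2H, 1N → 0 − 2 + 1 = -1
The most reduced carbon is C2 at -2.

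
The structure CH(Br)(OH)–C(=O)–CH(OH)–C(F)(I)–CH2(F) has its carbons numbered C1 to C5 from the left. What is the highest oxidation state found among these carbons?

+2

Tallying each carbon's bonds:
C1: 1C, 1H, 1O, 1Br → 0 − 1 + 1 + 1 = +1
C2: 2C, 2O → 0 + 2 = +2
C3: 2C, 1H, 1O → 0 − 1 + 1 = 0
C4: 2C, 1F, 1I → 0 + 1 + 1 = +2
C5: 1C, 2H, 1F → 0 − 2 + 1 = -1
The highest value is +2.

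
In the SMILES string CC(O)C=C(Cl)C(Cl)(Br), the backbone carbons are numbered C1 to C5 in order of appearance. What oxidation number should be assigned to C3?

-1

C3 has one bond to C (0), a double bond to C (2×0 = 0), one bond to H (-1).
Oxidation state = 0 + 0 − 1 = -1.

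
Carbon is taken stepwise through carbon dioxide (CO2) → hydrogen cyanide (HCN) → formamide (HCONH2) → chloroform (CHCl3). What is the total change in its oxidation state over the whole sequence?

-2

Carbon oxidation states along the series — carbon dioxide: +4, hydrogen cyanide: +2, formamide: +2, chloroform: +2.
Net change = +2 − (+4) = -2.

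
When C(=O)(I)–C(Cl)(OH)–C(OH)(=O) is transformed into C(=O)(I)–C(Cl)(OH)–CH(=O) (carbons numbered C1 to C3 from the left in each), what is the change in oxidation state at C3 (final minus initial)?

-2

Before: C3 has 1 bond to C, 3 bonds to O → oxidation state +3.
After: C3 has 1 bond to C, 1 bond to H, 2 bonds to O → oxidation state +1.
Δ = +1 − (+3) = -2, so this is a reduction at C3.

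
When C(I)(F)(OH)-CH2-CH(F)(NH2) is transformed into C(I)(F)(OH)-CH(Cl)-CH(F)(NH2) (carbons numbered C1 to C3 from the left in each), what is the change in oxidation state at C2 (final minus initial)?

+2

Before: C2 has 2 bonds to C, 2 bonds to H → oxidation state -2.
After: C2 has 2 bonds to C, 1 bond to H, 1 bond to Cl → oxidation state 0.
Δ = 0 − (-2) = +2, so this is an oxidation at C2.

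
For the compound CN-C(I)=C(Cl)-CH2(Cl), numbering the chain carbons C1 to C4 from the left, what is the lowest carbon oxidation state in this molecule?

-1

Count +1 for every bond to an atom more electronegative than carbon and −1 for every bond to one less electronegative; C–C bonds are 0. Tallying each carbon:
C1: 1C, 3N → 0 + 3 = +3
C2: 3C, 1I → 0 + 1 = +1
C3: 3C, 1Cl → 0 + 1 = +1
C4: 1C, 2H, 1Cl → 0 − 2 + 1 = -1
The lowest value is -1.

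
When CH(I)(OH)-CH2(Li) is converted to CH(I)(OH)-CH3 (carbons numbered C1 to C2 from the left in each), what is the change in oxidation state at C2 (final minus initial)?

0

Before: C2 has 1 bond to C, 2 bonds to H, 1 bond to Li → oxidation state -3.
After: C2 has 1 bond to C, 3 bonds to H → oxidation state -3.
Δ = -3 − (-3) = 0, so no net redox change at C2.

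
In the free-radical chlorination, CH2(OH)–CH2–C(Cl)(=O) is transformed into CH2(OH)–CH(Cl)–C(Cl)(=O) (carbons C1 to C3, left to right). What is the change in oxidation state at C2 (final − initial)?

+2

Before: C2 has 2 bonds to C, 2 bonds to H → oxidation state -2.
After: C2 has 2 bonds to C, 1 bond to H, 1 bond to Cl → oxidation state 0.
Δ = 0 − (-2) = +2, so this is an oxidation at C2.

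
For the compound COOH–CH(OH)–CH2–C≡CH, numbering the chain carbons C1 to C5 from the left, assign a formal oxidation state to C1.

Assign +1 per bond to O/N/halogen, −1 per bond to H or an electropositive element, and 0 per bond to carbon.
C1 has one bond to C (0), a double bond to O (2×+1 = +2), one bond to O (+1).
Oxidation state = 0 + 2 + 1 = +3.

+3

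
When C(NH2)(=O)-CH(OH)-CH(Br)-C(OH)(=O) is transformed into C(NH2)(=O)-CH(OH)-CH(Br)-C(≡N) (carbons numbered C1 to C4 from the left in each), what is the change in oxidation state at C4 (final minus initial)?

Before: C4 has 1 bond to C, 3 bonds to O → oxidation state +3.
After: C4 has 1 bond to C, 3 bonds to N → oxidation state +3.
Δ = +3 − (+3) = 0, so no net redox change at C4.

0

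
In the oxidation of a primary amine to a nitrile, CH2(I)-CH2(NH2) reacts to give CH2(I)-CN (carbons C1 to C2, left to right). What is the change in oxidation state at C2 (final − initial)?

+4

Before: C2 has 1 bond to C, 2 bonds to H, 1 bond to N → oxidation state -1.
After: C2 has 1 bond to C, 3 bonds to N → oxidation state +3.
Δ = +3 − (-1) = +4, so this is an oxidation at C2.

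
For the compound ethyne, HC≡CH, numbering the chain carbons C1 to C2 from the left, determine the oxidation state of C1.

Assign +1 per bond to O/N/halogen, −1 per bond to H or an electropositive element, and 0 per bond to carbon.
C1 has one bond to H (-1), a triple bond to C (3×0 = 0).
Oxidation state = -1 + 0 = -1.

-1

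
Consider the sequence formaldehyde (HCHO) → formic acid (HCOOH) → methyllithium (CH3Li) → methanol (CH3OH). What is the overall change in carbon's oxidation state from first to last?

-2

Carbon oxidation states along the series — formaldehyde: 0, formic acid: +2, methyllithium: -4, methanol: -2.
Net change = -2 − (0) = -2.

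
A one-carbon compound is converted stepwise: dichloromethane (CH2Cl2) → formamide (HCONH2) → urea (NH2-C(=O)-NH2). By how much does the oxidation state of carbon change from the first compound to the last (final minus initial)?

Carbon oxidation states along the series — dichloromethane: 0, formamide: +2, urea: +4.
Net change = +4 − (0) = +4.

+4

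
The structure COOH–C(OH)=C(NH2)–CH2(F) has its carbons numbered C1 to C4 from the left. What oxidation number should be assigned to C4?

-1

Each bond to a more electronegative atom (O, N, halogen) counts +1, each bond to a less electronegative atom (H, metal, B, Si) counts −1, and each C–C bond counts 0.
C4 has one bond to C (0), one bond to H (-1), one bond to H (-1), one bond to F (+1).
Oxidation state = 0 − 1 − 1 + 1 = -1.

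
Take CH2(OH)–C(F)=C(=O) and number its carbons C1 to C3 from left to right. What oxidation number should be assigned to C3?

+2

C3 has a double bond to C (2×0 = 0), a double bond to O (2×+1 = +2).
Oxidation state = 0 + 2 = +2.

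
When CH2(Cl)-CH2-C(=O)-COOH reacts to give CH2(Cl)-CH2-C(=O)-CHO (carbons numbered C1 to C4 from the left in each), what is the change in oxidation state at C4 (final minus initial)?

Before: C4 has 1 bond to C, 3 bonds to O → oxidation state +3.
After: C4 has 1 bond to C, 1 bond to H, 2 bonds to O → oxidation state +1.
Δ = +1 − (+3) = -2, so this is a reduction at C4.

-2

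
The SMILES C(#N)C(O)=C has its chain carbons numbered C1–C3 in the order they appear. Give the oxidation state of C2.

C2 has one bond to C (0), a double bond to C (2×0 = 0), one bond to O (+1).
Oxidation state = 0 + 0 + 1 = +1.

+1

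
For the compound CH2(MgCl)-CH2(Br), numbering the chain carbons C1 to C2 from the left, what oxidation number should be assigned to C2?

-1

Count +1 for every bond to an atom more electronegative than carbon and −1 for every bond to one less electronegative; C–C bonds are 0.
C2 has one bond to C (0), one bond to H (-1), one bond to H (-1), one bond to Br (+1).
Oxidation state = 0 − 1 − 1 + 1 = -1.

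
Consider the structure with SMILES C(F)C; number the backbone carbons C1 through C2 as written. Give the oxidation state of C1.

-1

Assign +1 per bond to O/N/halogen, −1 per bond to H or an electropositive element, and 0 per bond to carbon.
C1 has one bond to C (0), one bond to F (+1), one bond to H (-1), one bond to H (-1).
Oxidation state = 0 + 1 − 1 − 1 = -1.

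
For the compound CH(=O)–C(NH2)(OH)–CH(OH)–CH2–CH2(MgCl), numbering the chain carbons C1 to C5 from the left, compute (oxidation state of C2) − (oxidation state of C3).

+2

C2: 2C, 1O, 1N → 0 + 1 + 1 = +2
C3: 2C, 1H, 1O → 0 − 1 + 1 = 0
Difference: +2 − (0) = +2.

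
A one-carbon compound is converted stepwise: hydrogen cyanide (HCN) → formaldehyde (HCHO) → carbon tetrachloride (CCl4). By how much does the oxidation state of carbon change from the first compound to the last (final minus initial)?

Carbon oxidation states along the series — hydrogen cyanide: +2, formaldehyde: 0, carbon tetrachloride: +4.
Net change = +4 − (+2) = +2.

+2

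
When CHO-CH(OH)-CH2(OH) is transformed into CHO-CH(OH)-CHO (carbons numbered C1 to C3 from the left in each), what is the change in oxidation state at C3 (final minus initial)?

Before: C3 has 1 bond to C, 2 bonds to H, 1 bond to O → oxidation state -1.
After: C3 has 1 bond to C, 1 bond to H, 2 bonds to O → oxidation state +1.
Δ = +1 − (-1) = +2, so this is an oxidation at C3.

+2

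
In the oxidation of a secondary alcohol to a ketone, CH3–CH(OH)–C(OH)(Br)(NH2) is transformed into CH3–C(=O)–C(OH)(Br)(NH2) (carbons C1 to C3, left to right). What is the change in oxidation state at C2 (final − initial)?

+2

Before: C2 has 2 bonds to C, 1 bond to H, 1 bond to O → oxidation state 0.
After: C2 has 2 bonds to C, 2 bonds to O → oxidation state +2.
Δ = +2 − (0) = +2, so this is an oxidation at C2.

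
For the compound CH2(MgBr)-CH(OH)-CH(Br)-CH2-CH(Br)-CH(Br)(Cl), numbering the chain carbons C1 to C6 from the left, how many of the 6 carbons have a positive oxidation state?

1

Tallying each carbon's bonds:
C1: 1C, 2H, 1Mg → 0 − 2 − 1 = -3
C2: 2C, 1H, 1O → 0 − 1 + 1 = 0
C3: 2C, 1H, 1Br → 0 − 1 + 1 = 0
C4: 2C, 2H → 0 − 2 = -2
C5: 2C, 1H, 1Br → 0 − 1 + 1 = 0
C6: 1C, 1H, 1Cl, 1Br → 0 − 1 + 1 + 1 = +1
1 carbon (C6) meets the condition.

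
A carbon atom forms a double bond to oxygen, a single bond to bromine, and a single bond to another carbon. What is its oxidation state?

+3

The carbon has one bond to C (0), a double bond to O (2×+1 = +2), one bond to Br (+1).
Oxidation state = 0 + 2 + 1 = +3.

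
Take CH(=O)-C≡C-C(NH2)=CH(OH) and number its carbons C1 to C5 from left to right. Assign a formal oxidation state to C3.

C3 has a triple bond to C (3×0 = 0), one bond to C (0).
Oxidation state = 0 + 0 = 0.

0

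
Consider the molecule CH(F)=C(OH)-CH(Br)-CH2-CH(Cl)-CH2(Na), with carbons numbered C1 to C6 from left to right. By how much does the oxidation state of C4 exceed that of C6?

+1

C4: 2C, 2H → 0 − 2 = -2
C6: 1C, 2H, 1Na → 0 − 2 − 1 = -3
Difference: -2 − (-3) = +1.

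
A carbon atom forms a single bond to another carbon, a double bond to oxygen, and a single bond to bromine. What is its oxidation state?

Count +1 for every bond to an atom more electronegative than carbon and −1 for every bond to one less electronegative; C–C bonds are 0.
The carbon has one bond to C (0), one bond to Br (+1), a double bond to O (2×+1 = +2).
Oxidation state = 0 + 1 + 2 = +3.

+3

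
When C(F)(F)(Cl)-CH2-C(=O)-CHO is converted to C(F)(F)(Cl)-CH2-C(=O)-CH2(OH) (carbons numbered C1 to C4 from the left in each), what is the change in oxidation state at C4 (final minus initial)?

-2

Before: C4 has 1 bond to C, 1 bond to H, 2 bonds to O → oxidation state +1.
After: C4 has 1 bond to C, 2 bonds to H, 1 bond to O → oxidation state -1.
Δ = -1 − (+1) = -2, so this is a reduction at C4.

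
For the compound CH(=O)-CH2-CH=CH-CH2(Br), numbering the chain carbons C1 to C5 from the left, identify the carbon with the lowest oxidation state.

C2

Tallying each carbon's bonds:
C1: 1C, 1H, 2O → 0 − 1 + 2 = +1
C2: 2C, 2H → 0 − 2 = -2
C3: 3C, 1H → 0 − 1 = -1
C4: 3C, 1H → 0 − 1 = -1
C5: 1C, 2H, 1Br → 0 − 2 + 1 = -1
The most reduced carbon is C2 at -2.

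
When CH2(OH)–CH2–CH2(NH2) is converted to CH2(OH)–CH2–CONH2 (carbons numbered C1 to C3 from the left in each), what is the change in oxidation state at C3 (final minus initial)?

Before: C3 has 1 bond to C, 2 bonds to H, 1 bond to N → oxidation state -1.
After: C3 has 1 bond to C, 2 bonds to O, 1 bond to N → oxidation state +3.
Δ = +3 − (-1) = +4, so this is an oxidation at C3.

+4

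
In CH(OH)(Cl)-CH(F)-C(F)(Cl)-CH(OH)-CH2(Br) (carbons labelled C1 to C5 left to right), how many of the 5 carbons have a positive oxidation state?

Tallying each carbon's bonds:
C1: 1C, 1H, 1O, 1Cl → 0 − 1 + 1 + 1 = +1
C2: 2C, 1H, 1F → 0 − 1 + 1 = 0
C3: 2C, 1F, 1Cl → 0 + 1 + 1 = +2
C4: 2C, 1H, 1O → 0 − 1 + 1 = 0
C5: 1C, 2H, 1Br → 0 − 2 + 1 = -1
2 carbons (C1, C3) meet the condition.

2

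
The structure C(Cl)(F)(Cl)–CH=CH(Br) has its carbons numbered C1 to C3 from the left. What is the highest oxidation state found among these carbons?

+3

Bonds to more-electronegative neighbours contribute +1 each, bonds to H or metals contribute −1 each, and C–C bonds contribute 0. Tallying each carbon:
C1: 1C, 1F, 2Cl → 0 + 1 + 2 = +3
C2: 3C, 1H → 0 − 1 = -1
C3: 2C, 1H, 1Br → 0 − 1 + 1 = 0
The highest value is +3.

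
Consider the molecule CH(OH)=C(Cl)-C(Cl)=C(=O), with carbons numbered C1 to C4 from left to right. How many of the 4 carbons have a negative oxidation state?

Each bond to a more electronegative atom (O, N, halogen) counts +1, each bond to a less electronegative atom (H, metal, B, Si) counts −1, and each C–C bond counts 0. Tallying each carbon:
C1: 2C, 1H, 1O → 0 − 1 + 1 = 0
C2: 3C, 1Cl → 0 + 1 = +1
C3: 3C, 1Cl → 0 + 1 = +1
C4: 2C, 2O → 0 + 2 = +2
0 carbons meet the condition.

0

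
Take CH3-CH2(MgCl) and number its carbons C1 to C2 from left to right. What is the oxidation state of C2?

-3

Bonds to more-electronegative neighbours contribute +1 each, bonds to H or metals contribute −1 each, and C–C bonds contribute 0.
C2 has one bond to C (0), one bond to H (-1), one bond to Mg (-1), one bond to H (-1).
Oxidation state = 0 − 1 − 1 − 1 = -3.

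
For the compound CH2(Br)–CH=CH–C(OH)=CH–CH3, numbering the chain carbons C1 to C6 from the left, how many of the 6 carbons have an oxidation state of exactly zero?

0

Tallying each carbon's bonds:
C1: 1C, 2H, 1Br → 0 − 2 + 1 = -1
C2: 3C, 1H → 0 − 1 = -1
C3: 3C, 1H → 0 − 1 = -1
C4: 3C, 1O → 0 + 1 = +1
C5: 3C, 1H → 0 − 1 = -1
C6: 1C, 3H → 0 − 3 = -3
0 carbons meet the condition.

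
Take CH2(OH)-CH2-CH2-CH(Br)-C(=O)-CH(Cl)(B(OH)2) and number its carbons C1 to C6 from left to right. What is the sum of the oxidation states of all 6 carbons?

Tallying each carbon's bonds:
C1: 1C, 2H, 1O → 0 − 2 + 1 = -1
C2: 2C, 2H → 0 − 2 = -2
C3: 2C, 2H → 0 − 2 = -2
C4: 2C, 1H, 1Br → 0 − 1 + 1 = 0
C5: 2C, 2O → 0 + 2 = +2
C6: 1C, 1H, 1Cl, 1B → 0 − 1 + 1 − 1 = -1
Sum = -1 − 2 − 2 + 0 + 2 − 1 = -4.

-4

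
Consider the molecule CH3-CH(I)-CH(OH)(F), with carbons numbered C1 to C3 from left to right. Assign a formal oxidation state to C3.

Assign +1 per bond to O/N/halogen, −1 per bond to H or an electropositive element, and 0 per bond to carbon.
C3 has one bond to C (0), one bond to O (+1), one bond to H (-1), one bond to F (+1).
Oxidation state = 0 + 1 − 1 + 1 = +1.

+1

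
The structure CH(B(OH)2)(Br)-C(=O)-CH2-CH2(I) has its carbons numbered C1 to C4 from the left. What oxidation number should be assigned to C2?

+2

Bonds to more-electronegative neighbours contribute +1 each, bonds to H or metals contribute −1 each, and C–C bonds contribute 0.
C2 has one bond to C (0), one bond to C (0), a double bond to O (2×+1 = +2).
Oxidation state = 0 + 0 + 2 = +2.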